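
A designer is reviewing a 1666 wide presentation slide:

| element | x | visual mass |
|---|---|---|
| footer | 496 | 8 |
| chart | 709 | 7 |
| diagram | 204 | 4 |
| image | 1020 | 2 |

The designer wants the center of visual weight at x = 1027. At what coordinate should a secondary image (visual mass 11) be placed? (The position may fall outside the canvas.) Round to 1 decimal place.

x ≈ 1916.1

New total weight: (8 + 7 + 4 + 2) + 11 = 32.
x: target moment 32×1027 = 32864; current 8·496 + 7·709 + 4·204 + 2·1020 = 11787; the secondary image supplies 21077, so x = 21077/11 ≈ 1916.09.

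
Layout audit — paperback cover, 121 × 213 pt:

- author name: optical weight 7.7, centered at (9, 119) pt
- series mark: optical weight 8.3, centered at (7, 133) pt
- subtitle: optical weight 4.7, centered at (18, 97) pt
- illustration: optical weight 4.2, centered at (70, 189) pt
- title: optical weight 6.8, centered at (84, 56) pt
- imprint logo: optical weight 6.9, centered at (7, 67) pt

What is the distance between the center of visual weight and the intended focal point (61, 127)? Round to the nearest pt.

≈ 38 pt

Weights sum to 7.7 + 8.3 + 4.7 + 4.2 + 6.8 + 6.9 = 38.6.
x-moment: 7.7·9 + 8.3·7 + 4.7·18 + 4.2·70 + 6.8·84 + 6.9·7 = 1125.5; centroid 1125.5/38.6 ≈ 29.16.
y-moment: 7.7·119 + 8.3·133 + 4.7·97 + 4.2·189 + 6.8·56 + 6.9·67 = 4113.0; centroid 4113.0/38.6 ≈ 106.55.
From (61, 127): dx = -31.84, dy = -20.45, so the distance is √(dx²+dy²) ≈ 37.84.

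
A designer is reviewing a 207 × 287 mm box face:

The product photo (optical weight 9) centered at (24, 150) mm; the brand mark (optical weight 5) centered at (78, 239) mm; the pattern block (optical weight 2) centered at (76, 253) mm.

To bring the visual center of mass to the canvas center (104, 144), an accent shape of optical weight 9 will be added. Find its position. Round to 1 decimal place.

New total weight: (9 + 5 + 2) + 9 = 25.
x: need Σw·x = 25·104 = 2600. Existing = 9·24 + 5·78 + 2·76 = 758. Remainder 1842 / 9 ≈ 204.67.
y: need Σw·y = 25·144 = 3600. Existing = 9·150 + 5·239 + 2·253 = 3051. Remainder 549 / 9 ≈ 61.00.

(204.7, 61.0)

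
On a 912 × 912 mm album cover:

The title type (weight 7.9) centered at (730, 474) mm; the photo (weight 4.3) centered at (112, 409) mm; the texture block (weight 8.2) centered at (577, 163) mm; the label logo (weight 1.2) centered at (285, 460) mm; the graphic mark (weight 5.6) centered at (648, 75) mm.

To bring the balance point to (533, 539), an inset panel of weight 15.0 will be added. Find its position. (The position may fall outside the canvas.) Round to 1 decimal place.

With the inset panel, Σw becomes 7.9 + 4.3 + 8.2 + 1.2 + 5.6 + 15.0 = 42.2.
x: target moment 42.2×533 = 22492.6; current 7.9·730 + 4.3·112 + 8.2·577 + 1.2·285 + 5.6·648 = 14950.8; the inset panel supplies 7541.8, so x = 7541.8/15.0 ≈ 502.79.
y: target moment 42.2×539 = 22745.8; current 7.9·474 + 4.3·409 + 8.2·163 + 1.2·460 + 5.6·75 = 7811.9; the inset panel supplies 14933.9, so y = 14933.9/15.0 ≈ 995.59.

(502.8, 995.6)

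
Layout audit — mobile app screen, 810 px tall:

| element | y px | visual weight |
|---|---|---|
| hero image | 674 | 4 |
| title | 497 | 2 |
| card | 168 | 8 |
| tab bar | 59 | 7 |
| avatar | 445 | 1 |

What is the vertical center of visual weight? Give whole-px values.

Weights sum to 4 + 2 + 8 + 7 + 1 = 22.
y-moment: 4·674 + 2·497 + 8·168 + 7·59 + 1·445 = 5892; centroid 5892/22 ≈ 267.82.

y ≈ 268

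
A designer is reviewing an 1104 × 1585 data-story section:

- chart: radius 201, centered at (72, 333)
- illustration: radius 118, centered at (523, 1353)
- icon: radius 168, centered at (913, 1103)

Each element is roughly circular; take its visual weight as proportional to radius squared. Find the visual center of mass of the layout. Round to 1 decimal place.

(435.6, 768.3)

Weights ∝ r²: chart 201² = 40401, illustration 118² = 13924, icon 168² = 28224; Σw = 82549.
Σw·x = 40401·72 + 13924·523 + 28224·913 = 35959636, so x̄ = 35959636/82549 ≈ 435.62.
Σw·y = 40401·333 + 13924·1353 + 28224·1103 = 63423777, so ȳ = 63423777/82549 ≈ 768.32.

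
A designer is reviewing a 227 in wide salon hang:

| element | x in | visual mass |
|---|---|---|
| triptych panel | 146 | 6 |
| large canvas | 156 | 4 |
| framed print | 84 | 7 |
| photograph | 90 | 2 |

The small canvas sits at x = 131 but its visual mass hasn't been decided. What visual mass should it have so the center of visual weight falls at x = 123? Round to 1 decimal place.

w ≈ 8.6

Fixed elements: Σw = 6 + 4 + 7 + 2 = 19, Σw·x = 6·146 + 4·156 + 7·84 + 2·90 = 2268.
Set Σw·x/Σw = 123: (2268 + 131w) = 123·(19 + w).
So w = (123·19 − 2268)/(131 − 123) = 69/8 ≈ 8.63.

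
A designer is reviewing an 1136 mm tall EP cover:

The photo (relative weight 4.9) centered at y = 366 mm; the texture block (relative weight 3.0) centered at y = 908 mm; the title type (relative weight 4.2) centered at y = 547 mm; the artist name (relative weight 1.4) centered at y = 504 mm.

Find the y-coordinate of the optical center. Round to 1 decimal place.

y ≈ 557.1

Σw = 4.9 + 3.0 + 4.2 + 1.4 = 13.5.
Σw·y = 4.9·366 + 3.0·908 + 4.2·547 + 1.4·504 = 7520.4, so ȳ = 7520.4/13.5 ≈ 557.07.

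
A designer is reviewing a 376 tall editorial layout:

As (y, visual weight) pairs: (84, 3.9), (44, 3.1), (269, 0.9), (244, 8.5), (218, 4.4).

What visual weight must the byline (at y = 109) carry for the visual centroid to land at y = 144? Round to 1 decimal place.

Fixed elements: Σw = 3.9 + 3.1 + 0.9 + 8.5 + 4.4 = 20.8, Σw·y = 3.9·84 + 3.1·44 + 0.9·269 + 8.5·244 + 4.4·218 = 3739.3.
Set Σw·y/Σw = 144: (3739.3 + 109w) = 144·(20.8 + w).
So w = (144·20.8 − 3739.3)/(109 − 144) = -744.1/-35 ≈ 21.26.

w ≈ 21.3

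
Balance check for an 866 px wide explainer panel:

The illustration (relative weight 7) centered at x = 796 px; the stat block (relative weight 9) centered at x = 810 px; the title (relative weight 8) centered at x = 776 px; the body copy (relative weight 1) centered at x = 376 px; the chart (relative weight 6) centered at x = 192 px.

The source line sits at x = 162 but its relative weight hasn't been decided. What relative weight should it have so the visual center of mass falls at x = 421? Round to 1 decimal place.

Existing Σw = 31 (7 + 9 + 8 + 1 + 6); existing moment 7·796 + 9·810 + 8·776 + 1·376 + 6·192 = 20598.
Set Σw·x/Σw = 421: (20598 + 162w) = 421·(31 + w).
Solving: w = (421·31 − 20598) / (162 − 421) = -7547 / -259 ≈ 29.14.

w ≈ 29.1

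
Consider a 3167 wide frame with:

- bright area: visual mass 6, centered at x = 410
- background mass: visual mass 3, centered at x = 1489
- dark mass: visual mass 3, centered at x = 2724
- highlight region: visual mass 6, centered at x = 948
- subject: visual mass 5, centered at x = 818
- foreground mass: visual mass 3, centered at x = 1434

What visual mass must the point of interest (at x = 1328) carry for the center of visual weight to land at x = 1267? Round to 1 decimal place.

Existing Σw = 26 (6 + 3 + 3 + 6 + 5 + 3); existing moment 6·410 + 3·1489 + 3·2724 + 6·948 + 5·818 + 3·1434 = 29179.
For the centroid to hit 1267: (29179 + w·1328) / (26 + w) = 1267.
So w = (1267·26 − 29179)/(1328 − 1267) = 3763/61 ≈ 61.69.

w ≈ 61.7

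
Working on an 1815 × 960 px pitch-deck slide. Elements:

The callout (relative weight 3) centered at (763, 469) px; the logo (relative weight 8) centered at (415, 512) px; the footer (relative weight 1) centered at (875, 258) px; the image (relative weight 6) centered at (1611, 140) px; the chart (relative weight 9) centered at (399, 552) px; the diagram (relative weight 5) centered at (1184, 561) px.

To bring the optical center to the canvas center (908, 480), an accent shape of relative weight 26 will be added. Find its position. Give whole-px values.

New total weight: (3 + 8 + 1 + 6 + 9 + 5) + 26 = 58.
x: need Σw·x = 58·908 = 52664. Existing = 3·763 + 8·415 + 1·875 + 6·1611 + 9·399 + 5·1184 = 25661. Remainder 27003 / 26 ≈ 1038.58.
y: need Σw·y = 58·480 = 27840. Existing = 3·469 + 8·512 + 1·258 + 6·140 + 9·552 + 5·561 = 14374. Remainder 13466 / 26 ≈ 517.92.

(1039, 518)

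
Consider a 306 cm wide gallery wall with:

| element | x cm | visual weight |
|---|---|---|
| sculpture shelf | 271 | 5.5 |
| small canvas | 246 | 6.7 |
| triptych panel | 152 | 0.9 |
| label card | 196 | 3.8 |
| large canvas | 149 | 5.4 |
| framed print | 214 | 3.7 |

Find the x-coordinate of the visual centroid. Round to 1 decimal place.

Total weight = 5.5 + 6.7 + 0.9 + 3.8 + 5.4 + 3.7 = 26.0.
Σw·x = 5.5·271 + 6.7·246 + 0.9·152 + 3.8·196 + 5.4·149 + 3.7·214 = 5616.7, so x̄ = 5616.7/26.0 ≈ 216.03.

x ≈ 216.0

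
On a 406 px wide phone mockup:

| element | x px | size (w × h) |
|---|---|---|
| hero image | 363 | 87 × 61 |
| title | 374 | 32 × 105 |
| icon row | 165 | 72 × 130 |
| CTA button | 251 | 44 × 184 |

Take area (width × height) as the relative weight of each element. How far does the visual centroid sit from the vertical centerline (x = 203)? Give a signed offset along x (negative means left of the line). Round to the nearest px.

≈ 56 px

Taking area as weight: hero image 87·61 = 5307, title 32·105 = 3360, icon row 72·130 = 9360, CTA button 44·184 = 8096. Sum 26123.
Σw·x = 5307·363 + 3360·374 + 9360·165 + 8096·251 = 6759577, so x̄ = 6759577/26123 ≈ 258.76.
Against x = 203, that's 258.76 − 203 = 55.76.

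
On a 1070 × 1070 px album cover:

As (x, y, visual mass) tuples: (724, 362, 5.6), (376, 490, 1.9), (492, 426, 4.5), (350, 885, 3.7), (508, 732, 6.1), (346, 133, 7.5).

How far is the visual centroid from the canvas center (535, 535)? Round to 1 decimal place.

≈ 91.3 px

Σw = 5.6 + 1.9 + 4.5 + 3.7 + 6.1 + 7.5 = 29.3.
x: (5.6·724 + 1.9·376 + 4.5·492 + 3.7·350 + 6.1·508 + 7.5·346) / 29.3 = 13971.6 / 29.3 ≈ 476.85
y: (5.6·362 + 1.9·490 + 4.5·426 + 3.7·885 + 6.1·732 + 7.5·133) / 29.3 = 13612.4 / 29.3 ≈ 464.59
Relative to (535, 535): Δ = (-58.15, -70.41); |Δ| = √(-58.15² + -70.41²) ≈ 91.32.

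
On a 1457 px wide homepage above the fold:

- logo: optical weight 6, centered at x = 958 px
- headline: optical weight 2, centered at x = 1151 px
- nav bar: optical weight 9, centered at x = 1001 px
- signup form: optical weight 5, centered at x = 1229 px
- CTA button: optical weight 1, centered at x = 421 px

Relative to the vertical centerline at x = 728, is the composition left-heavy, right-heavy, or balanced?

right-heavy

Weights sum to 6 + 2 + 9 + 5 + 1 = 23.
x-moment: 6·958 + 2·1151 + 9·1001 + 5·1229 + 1·421 = 23625; centroid 23625/23 ≈ 1027.17.
1027.2 vs midline 728 → right-heavy.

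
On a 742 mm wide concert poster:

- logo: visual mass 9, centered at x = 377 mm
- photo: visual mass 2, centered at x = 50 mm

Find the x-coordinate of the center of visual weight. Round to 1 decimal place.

x ≈ 317.5

Weights sum to 9 + 2 = 11.
Σw·x = 9·377 + 2·50 = 3493, so x̄ = 3493/11 ≈ 317.55.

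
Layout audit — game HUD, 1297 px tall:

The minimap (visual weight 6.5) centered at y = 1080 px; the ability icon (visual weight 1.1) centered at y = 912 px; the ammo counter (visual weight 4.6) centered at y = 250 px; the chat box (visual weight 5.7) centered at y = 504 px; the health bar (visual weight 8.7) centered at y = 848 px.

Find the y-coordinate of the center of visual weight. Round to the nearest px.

Total weight = 6.5 + 1.1 + 4.6 + 5.7 + 8.7 = 26.6.
y-moment: 6.5·1080 + 1.1·912 + 4.6·250 + 5.7·504 + 8.7·848 = 19423.6; centroid 19423.6/26.6 ≈ 730.21.

y ≈ 730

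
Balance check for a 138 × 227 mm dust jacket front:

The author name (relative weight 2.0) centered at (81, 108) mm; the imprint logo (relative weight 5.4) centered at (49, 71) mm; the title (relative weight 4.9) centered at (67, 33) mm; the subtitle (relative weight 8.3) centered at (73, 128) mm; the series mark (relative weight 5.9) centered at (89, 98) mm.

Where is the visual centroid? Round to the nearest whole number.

(71, 91)

Weights sum to 2.0 + 5.4 + 4.9 + 8.3 + 5.9 = 26.5.
x-moment: 2.0·81 + 5.4·49 + 4.9·67 + 8.3·73 + 5.9·89 = 1885.9; centroid 1885.9/26.5 ≈ 71.17.
y-moment: 2.0·108 + 5.4·71 + 4.9·33 + 8.3·128 + 5.9·98 = 2401.7; centroid 2401.7/26.5 ≈ 90.63.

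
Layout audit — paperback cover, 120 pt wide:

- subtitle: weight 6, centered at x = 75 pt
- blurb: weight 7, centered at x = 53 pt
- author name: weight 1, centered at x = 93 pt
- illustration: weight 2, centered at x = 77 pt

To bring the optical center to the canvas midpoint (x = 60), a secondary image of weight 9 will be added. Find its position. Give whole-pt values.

x ≈ 48

With the secondary image, Σw becomes 6 + 7 + 1 + 2 + 9 = 25.
Along x: (1068 + 9·x) / 25 = 60 (existing moment 6·75 + 7·53 + 1·93 + 2·77 = 1068) ⇒ x = (1500 − 1068) / 9 ≈ 48.00.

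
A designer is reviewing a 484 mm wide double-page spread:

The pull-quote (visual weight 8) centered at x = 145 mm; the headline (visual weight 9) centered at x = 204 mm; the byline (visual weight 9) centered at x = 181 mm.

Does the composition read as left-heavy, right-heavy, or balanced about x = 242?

left-heavy

Total weight = 8 + 9 + 9 = 26.
x: (8·145 + 9·204 + 9·181) / 26 = 4625 / 26 ≈ 177.88
177.9 vs midline 242 → left-heavy.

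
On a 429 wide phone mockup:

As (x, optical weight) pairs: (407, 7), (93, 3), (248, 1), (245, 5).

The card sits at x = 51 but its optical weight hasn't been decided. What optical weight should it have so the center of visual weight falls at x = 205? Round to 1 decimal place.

w ≈ 8.6

Existing Σw = 16 (7 + 3 + 1 + 5); existing moment 7·407 + 3·93 + 1·248 + 5·245 = 4601.
Set Σw·x/Σw = 205: (4601 + 51w) = 205·(16 + w).
So w = (205·16 − 4601)/(51 − 205) = -1321/-154 ≈ 8.58.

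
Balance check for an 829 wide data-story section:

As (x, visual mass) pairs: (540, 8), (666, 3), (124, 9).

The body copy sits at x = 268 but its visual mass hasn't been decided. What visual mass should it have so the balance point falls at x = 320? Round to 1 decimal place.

Known weights sum to 8 + 3 + 9 = 20; their moment is 8·540 + 3·666 + 9·124 = 7434.
Balance at x = 320 requires (7434 + w·268) / (20 + w) = 320.
Solving: w = (320·20 − 7434) / (268 − 320) = -1034 / -52 ≈ 19.88.

w ≈ 19.9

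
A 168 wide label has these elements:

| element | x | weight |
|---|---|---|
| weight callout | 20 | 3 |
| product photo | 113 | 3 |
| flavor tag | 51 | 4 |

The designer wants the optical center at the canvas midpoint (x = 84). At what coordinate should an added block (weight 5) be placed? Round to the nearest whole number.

With the added block, Σw becomes 3 + 3 + 4 + 5 = 15.
x: target moment 15×84 = 1260; current 3·20 + 3·113 + 4·51 = 603; the added block supplies 657, so x = 657/5 ≈ 131.40.

x ≈ 131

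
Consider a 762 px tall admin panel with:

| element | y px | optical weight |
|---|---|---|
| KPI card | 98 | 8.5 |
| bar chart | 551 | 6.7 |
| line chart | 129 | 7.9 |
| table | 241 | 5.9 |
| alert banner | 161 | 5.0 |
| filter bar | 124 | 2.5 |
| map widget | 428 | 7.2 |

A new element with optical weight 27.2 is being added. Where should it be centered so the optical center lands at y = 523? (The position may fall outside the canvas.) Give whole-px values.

y ≈ 953

After adding the new element, total weight = 8.5 + 6.7 + 7.9 + 5.9 + 5.0 + 2.5 + 7.2 + 27.2 = 70.9.
y: target moment 70.9×523 = 37080.7; current 8.5·98 + 6.7·551 + 7.9·129 + 5.9·241 + 5.0·161 + 2.5·124 + 7.2·428 = 11162.3; the new element supplies 25918.4, so y = 25918.4/27.2 ≈ 952.88.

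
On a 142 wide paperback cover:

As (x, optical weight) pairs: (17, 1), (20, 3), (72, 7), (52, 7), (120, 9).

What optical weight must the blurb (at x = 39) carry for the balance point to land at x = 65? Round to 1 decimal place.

Known weights sum to 1 + 3 + 7 + 7 + 9 = 27; their moment is 1·17 + 3·20 + 7·72 + 7·52 + 9·120 = 2025.
Balance at x = 65 requires (2025 + w·39) / (27 + w) = 65.
Rearranging, w·(39 − 65) = 65·27 − 2025 = -270, so w ≈ -270/-26 = 10.38.

w ≈ 10.4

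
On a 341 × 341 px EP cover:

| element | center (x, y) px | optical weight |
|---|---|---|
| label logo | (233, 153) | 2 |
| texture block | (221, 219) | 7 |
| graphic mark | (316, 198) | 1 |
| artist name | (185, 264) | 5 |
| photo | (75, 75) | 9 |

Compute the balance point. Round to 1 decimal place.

Σw = 2 + 7 + 1 + 5 + 9 = 24.
Σw·x = 2·233 + 7·221 + 1·316 + 5·185 + 9·75 = 3929, so x̄ = 3929/24 ≈ 163.71.
Σw·y = 2·153 + 7·219 + 1·198 + 5·264 + 9·75 = 4032, so ȳ = 4032/24 ≈ 168.00.

(163.7, 168.0)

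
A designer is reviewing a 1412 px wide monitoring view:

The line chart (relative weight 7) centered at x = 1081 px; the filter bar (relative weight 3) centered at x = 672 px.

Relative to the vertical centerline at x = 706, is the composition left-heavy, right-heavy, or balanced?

Weights sum to 7 + 3 = 10.
x: (7·1081 + 3·672) / 10 = 9583 / 10 ≈ 958.30
958.3 vs midline 706 → right-heavy.

right-heavy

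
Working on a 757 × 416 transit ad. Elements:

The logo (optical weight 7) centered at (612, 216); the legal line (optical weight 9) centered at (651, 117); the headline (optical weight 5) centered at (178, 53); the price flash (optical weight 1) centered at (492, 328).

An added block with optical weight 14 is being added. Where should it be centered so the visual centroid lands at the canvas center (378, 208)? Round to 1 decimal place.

(148.8, 309.3)

With the added block, Σw becomes 7 + 9 + 5 + 1 + 14 = 36.
Along x: (11525 + 14·x) / 36 = 378 (existing moment 7·612 + 9·651 + 5·178 + 1·492 = 11525) ⇒ x = (13608 − 11525) / 14 ≈ 148.79.
Along y: (3158 + 14·y) / 36 = 208 (existing moment 7·216 + 9·117 + 5·53 + 1·328 = 3158) ⇒ y = (7488 − 3158) / 14 ≈ 309.29.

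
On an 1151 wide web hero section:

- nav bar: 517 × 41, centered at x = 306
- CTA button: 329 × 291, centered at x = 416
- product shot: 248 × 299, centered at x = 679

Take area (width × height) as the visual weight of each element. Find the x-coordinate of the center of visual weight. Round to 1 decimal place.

x ≈ 505.9

Areas: nav bar 517·41 = 21197, CTA button 329·291 = 95739, product shot 248·299 = 74152. Total weight = 191088.
x-moment: 21197·306 + 95739·416 + 74152·679 = 96662914; centroid 96662914/191088 ≈ 505.86.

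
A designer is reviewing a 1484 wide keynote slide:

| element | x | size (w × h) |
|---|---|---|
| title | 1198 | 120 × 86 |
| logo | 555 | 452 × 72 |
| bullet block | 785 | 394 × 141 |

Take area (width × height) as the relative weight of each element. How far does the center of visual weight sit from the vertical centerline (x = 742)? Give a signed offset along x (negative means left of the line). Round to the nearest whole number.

≈ 10

Areas: title 120·86 = 10320, logo 452·72 = 32544, bullet block 394·141 = 55554. Total weight = 98418.
Σw·x = 10320·1198 + 32544·555 + 55554·785 = 74035170, so x̄ = 74035170/98418 ≈ 752.25.
Against x = 742, that's 752.25 − 742 = 10.25.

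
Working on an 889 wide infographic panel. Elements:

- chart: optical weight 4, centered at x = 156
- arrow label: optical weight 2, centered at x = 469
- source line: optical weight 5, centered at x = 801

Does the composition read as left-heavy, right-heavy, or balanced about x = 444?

Weights sum to 4 + 2 + 5 = 11.
x-moment: 4·156 + 2·469 + 5·801 = 5567; centroid 5567/11 ≈ 506.09.
506.1 vs midline 444 → right-heavy.

right-heavy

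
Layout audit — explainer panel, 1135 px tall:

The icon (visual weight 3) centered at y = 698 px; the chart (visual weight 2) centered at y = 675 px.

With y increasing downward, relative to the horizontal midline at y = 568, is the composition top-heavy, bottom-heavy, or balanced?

bottom-heavy

Total weight = 3 + 2 = 5.
y: (3·698 + 2·675) / 5 = 3444 / 5 ≈ 688.80
688.8 lies below (larger y than) the midline 568, so the layout is bottom-heavy.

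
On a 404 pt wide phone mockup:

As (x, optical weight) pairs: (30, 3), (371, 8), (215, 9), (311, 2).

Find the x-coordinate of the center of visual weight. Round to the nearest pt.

Weights sum to 3 + 8 + 9 + 2 = 22.
Σw·x = 3·30 + 8·371 + 9·215 + 2·311 = 5615, so x̄ = 5615/22 ≈ 255.23.

x ≈ 255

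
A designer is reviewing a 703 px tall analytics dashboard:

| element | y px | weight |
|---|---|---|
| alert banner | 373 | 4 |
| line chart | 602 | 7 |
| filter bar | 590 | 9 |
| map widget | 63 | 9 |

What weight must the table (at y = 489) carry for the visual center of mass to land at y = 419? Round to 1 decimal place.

w ≈ 8.1

Fixed elements: Σw = 4 + 7 + 9 + 9 = 29, Σw·y = 4·373 + 7·602 + 9·590 + 9·63 = 11583.
Balance at y = 419 requires (11583 + w·489) / (29 + w) = 419.
So w = (419·29 − 11583)/(489 − 419) = 568/70 ≈ 8.11.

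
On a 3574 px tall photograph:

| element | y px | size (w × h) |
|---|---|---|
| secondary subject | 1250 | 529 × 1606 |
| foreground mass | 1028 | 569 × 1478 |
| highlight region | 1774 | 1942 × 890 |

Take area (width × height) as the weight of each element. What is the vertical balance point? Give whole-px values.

Areas: secondary subject 529·1606 = 849574, foreground mass 569·1478 = 840982, highlight region 1942·890 = 1728380. Total weight = 3418936.
Σw·y = 849574·1250 + 840982·1028 + 1728380·1774 = 4992643116, so ȳ = 4992643116/3418936 ≈ 1460.29.

y ≈ 1460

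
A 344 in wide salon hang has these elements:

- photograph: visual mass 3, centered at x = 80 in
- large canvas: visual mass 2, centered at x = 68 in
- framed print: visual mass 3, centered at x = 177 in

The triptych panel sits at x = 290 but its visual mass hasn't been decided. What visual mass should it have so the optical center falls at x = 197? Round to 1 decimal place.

w ≈ 7.2

Known weights sum to 3 + 2 + 3 = 8; their moment is 3·80 + 2·68 + 3·177 = 907.
For the centroid to hit 197: (907 + w·290) / (8 + w) = 197.
Solving: w = (197·8 − 907) / (290 − 197) = 669 / 93 ≈ 7.19.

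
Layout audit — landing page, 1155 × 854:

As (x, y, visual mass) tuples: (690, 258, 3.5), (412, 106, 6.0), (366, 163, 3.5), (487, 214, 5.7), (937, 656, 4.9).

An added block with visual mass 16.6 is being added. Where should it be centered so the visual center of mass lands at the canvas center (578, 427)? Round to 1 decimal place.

(584.4, 639.9)

After adding the added block, total weight = 3.5 + 6.0 + 3.5 + 5.7 + 4.9 + 16.6 = 40.2.
x: target moment 40.2×578 = 23235.6; current 3.5·690 + 6.0·412 + 3.5·366 + 5.7·487 + 4.9·937 = 13535.2; the added block supplies 9700.4, so x = 9700.4/16.6 ≈ 584.36.
y: target moment 40.2×427 = 17165.4; current 3.5·258 + 6.0·106 + 3.5·163 + 5.7·214 + 4.9·656 = 6543.7; the added block supplies 10621.7, so y = 10621.7/16.6 ≈ 639.86.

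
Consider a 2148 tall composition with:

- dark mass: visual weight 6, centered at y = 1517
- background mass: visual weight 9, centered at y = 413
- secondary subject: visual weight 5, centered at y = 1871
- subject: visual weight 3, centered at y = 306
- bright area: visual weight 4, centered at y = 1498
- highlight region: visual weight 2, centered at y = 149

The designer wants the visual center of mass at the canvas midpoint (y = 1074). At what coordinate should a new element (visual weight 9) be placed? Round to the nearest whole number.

New total weight: (6 + 9 + 5 + 3 + 4 + 2) + 9 = 38.
y: need Σw·y = 38·1074 = 40812. Existing = 6·1517 + 9·413 + 5·1871 + 3·306 + 4·1498 + 2·149 = 29382. Remainder 11430 / 9 ≈ 1270.00.

y ≈ 1270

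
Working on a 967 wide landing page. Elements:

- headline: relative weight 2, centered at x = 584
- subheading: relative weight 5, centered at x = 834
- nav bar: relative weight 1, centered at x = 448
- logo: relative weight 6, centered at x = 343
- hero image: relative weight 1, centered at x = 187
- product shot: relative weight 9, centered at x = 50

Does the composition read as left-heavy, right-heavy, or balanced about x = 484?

left-heavy

Weights sum to 2 + 5 + 1 + 6 + 1 + 9 = 24.
x-moment: 2·584 + 5·834 + 1·448 + 6·343 + 1·187 + 9·50 = 8481; centroid 8481/24 ≈ 353.38.
Since 353.4 is left of 484, the composition reads left-heavy.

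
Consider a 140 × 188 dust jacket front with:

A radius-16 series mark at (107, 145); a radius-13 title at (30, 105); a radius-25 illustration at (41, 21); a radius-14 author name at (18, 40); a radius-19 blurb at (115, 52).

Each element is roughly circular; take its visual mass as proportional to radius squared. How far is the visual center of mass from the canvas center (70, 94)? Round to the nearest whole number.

Weights ∝ r²: series mark 16² = 256, title 13² = 169, illustration 25² = 625, author name 14² = 196, blurb 19² = 361; Σw = 1607.
x: (256·107 + 169·30 + 625·41 + 196·18 + 361·115) / 1607 = 103130 / 1607 ≈ 64.18
y: (256·145 + 169·105 + 625·21 + 196·40 + 361·52) / 1607 = 94602 / 1607 ≈ 58.87
From (70, 94): dx = -5.82, dy = -35.13, so the distance is √(dx²+dy²) ≈ 35.61.

≈ 36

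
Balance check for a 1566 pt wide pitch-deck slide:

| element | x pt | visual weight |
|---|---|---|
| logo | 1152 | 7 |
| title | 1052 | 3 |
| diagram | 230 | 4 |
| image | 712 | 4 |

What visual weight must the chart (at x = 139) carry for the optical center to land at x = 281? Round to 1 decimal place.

Known weights sum to 7 + 3 + 4 + 4 = 18; their moment is 7·1152 + 3·1052 + 4·230 + 4·712 = 14988.
Set Σw·x/Σw = 281: (14988 + 139w) = 281·(18 + w).
So w = (281·18 − 14988)/(139 − 281) = -9930/-142 ≈ 69.93.

w ≈ 69.9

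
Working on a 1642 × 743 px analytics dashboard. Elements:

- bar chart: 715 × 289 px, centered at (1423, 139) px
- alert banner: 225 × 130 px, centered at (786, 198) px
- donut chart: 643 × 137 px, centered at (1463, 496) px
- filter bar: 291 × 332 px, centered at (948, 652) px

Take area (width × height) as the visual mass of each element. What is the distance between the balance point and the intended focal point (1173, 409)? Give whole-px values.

≈ 128 px

Areas: bar chart 715·289 = 206635, alert banner 225·130 = 29250, donut chart 643·137 = 88091, filter bar 291·332 = 96612. Total weight = 420588.
x-moment: 206635·1423 + 29250·786 + 88091·1463 + 96612·948 = 537497414; centroid 537497414/420588 ≈ 1277.97.
y-moment: 206635·139 + 29250·198 + 88091·496 + 96612·652 = 141197925; centroid 141197925/420588 ≈ 335.72.
From (1173, 409): dx = 104.97, dy = -73.28, so the distance is √(dx²+dy²) ≈ 128.02.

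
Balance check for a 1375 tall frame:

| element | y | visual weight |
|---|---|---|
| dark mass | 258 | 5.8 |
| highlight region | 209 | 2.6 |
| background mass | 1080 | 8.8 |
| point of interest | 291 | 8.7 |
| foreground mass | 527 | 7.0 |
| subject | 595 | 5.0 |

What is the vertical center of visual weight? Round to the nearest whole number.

Σw = 5.8 + 2.6 + 8.8 + 8.7 + 7.0 + 5.0 = 37.9.
y: (5.8·258 + 2.6·209 + 8.8·1080 + 8.7·291 + 7.0·527 + 5.0·595) / 37.9 = 20739.5 / 37.9 ≈ 547.22

y ≈ 547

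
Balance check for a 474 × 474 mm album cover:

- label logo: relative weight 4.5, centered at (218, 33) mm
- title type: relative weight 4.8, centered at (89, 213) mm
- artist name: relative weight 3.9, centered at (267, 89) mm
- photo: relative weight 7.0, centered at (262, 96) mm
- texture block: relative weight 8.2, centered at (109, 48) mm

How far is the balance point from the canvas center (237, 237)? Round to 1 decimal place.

≈ 155.9 mm

Total weight = 4.5 + 4.8 + 3.9 + 7.0 + 8.2 = 28.4.
Σw·x = 4.5·218 + 4.8·89 + 3.9·267 + 7.0·262 + 8.2·109 = 5177.3, so x̄ = 5177.3/28.4 ≈ 182.30.
Σw·y = 4.5·33 + 4.8·213 + 3.9·89 + 7.0·96 + 8.2·48 = 2583.6, so ȳ = 2583.6/28.4 ≈ 90.97.
Offset from (237, 237): Δx ≈ -54.70, Δy ≈ -146.03; distance = √(Δx² + Δy²) ≈ 155.94.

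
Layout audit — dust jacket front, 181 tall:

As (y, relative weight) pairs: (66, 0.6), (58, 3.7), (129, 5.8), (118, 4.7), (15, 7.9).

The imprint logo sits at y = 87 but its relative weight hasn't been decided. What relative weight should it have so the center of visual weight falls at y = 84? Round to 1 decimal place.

Fixed elements: Σw = 0.6 + 3.7 + 5.8 + 4.7 + 7.9 = 22.7, Σw·y = 0.6·66 + 3.7·58 + 5.8·129 + 4.7·118 + 7.9·15 = 1675.5.
Balance at y = 84 requires (1675.5 + w·87) / (22.7 + w) = 84.
So w = (84·22.7 − 1675.5)/(87 − 84) = 231.3/3 ≈ 77.10.

w ≈ 77.1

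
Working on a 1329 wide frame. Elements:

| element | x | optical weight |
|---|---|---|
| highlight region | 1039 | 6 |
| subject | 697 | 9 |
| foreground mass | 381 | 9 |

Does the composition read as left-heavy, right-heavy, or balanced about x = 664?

balanced

Σw = 6 + 9 + 9 = 24.
x-moment: 6·1039 + 9·697 + 9·381 = 15936; centroid 15936/24 ≈ 664.00.
664.00 = 664 exactly: balanced.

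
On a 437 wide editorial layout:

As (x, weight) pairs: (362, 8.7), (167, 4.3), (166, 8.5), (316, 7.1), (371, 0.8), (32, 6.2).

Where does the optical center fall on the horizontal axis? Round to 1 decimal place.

Σw = 8.7 + 4.3 + 8.5 + 7.1 + 0.8 + 6.2 = 35.6.
Σw·x = 8.7·362 + 4.3·167 + 8.5·166 + 7.1·316 + 0.8·371 + 6.2·32 = 8017.3, so x̄ = 8017.3/35.6 ≈ 225.21.

x ≈ 225.2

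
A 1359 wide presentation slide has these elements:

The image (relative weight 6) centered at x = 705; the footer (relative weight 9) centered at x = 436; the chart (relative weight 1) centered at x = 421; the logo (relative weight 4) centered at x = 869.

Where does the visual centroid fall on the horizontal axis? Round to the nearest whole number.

x ≈ 603

Σw = 6 + 9 + 1 + 4 = 20.
Σw·x = 6·705 + 9·436 + 1·421 + 4·869 = 12051, so x̄ = 12051/20 ≈ 602.55.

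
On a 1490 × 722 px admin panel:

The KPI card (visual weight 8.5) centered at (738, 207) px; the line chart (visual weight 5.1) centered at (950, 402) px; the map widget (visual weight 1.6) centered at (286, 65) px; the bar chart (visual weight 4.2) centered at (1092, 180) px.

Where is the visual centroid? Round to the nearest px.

(833, 241)

Σw = 8.5 + 5.1 + 1.6 + 4.2 = 19.4.
Σw·x = 8.5·738 + 5.1·950 + 1.6·286 + 4.2·1092 = 16162.0, so x̄ = 16162.0/19.4 ≈ 833.09.
Σw·y = 8.5·207 + 5.1·402 + 1.6·65 + 4.2·180 = 4669.7, so ȳ = 4669.7/19.4 ≈ 240.71.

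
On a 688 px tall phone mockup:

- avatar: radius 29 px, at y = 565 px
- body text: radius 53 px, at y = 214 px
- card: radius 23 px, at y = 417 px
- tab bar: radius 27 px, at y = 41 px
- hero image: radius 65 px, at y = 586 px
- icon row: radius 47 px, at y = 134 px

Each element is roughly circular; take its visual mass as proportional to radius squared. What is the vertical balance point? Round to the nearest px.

r² weights: avatar 29² = 841, body text 53² = 2809, card 23² = 529, tab bar 27² = 729, hero image 65² = 4225, icon row 47² = 2209. Total = 11342.
y: moment 4098629 / weight 11342 ≈ 361.37

y ≈ 361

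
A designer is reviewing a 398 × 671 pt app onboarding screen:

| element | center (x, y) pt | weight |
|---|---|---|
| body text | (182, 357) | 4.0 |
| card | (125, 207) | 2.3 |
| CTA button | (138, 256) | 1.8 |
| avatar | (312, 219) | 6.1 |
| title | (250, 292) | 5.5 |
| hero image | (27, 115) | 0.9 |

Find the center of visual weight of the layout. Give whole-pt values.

Weights sum to 4.0 + 2.3 + 1.8 + 6.1 + 5.5 + 0.9 = 20.6.
x: (4.0·182 + 2.3·125 + 1.8·138 + 6.1·312 + 5.5·250 + 0.9·27) / 20.6 = 4566.4 / 20.6 ≈ 221.67
y: (4.0·357 + 2.3·207 + 1.8·256 + 6.1·219 + 5.5·292 + 0.9·115) / 20.6 = 5410.3 / 20.6 ≈ 262.64

(222, 263)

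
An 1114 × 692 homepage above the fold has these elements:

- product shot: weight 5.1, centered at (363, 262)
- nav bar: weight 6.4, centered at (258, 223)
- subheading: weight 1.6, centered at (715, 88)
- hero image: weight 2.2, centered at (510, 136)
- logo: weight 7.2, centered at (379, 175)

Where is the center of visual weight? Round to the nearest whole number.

Total weight = 5.1 + 6.4 + 1.6 + 2.2 + 7.2 = 22.5.
x: (5.1·363 + 6.4·258 + 1.6·715 + 2.2·510 + 7.2·379) / 22.5 = 8497.3 / 22.5 ≈ 377.66
y: (5.1·262 + 6.4·223 + 1.6·88 + 2.2·136 + 7.2·175) / 22.5 = 4463.4 / 22.5 ≈ 198.37

(378, 198)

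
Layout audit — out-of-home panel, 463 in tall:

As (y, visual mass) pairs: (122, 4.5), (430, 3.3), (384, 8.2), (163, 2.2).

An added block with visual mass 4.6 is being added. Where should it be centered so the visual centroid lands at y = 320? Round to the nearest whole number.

After adding the added block, total weight = 4.5 + 3.3 + 8.2 + 2.2 + 4.6 = 22.8.
y: target moment 22.8×320 = 7296.0; current 4.5·122 + 3.3·430 + 8.2·384 + 2.2·163 = 5475.4; the added block supplies 1820.6, so y = 1820.6/4.6 ≈ 395.78.

y ≈ 396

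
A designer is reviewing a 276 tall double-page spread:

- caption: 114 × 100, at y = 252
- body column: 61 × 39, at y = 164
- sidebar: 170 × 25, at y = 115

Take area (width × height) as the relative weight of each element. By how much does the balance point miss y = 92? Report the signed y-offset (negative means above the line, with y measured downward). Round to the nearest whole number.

Areas → weights: caption 114·100 = 11400, body column 61·39 = 2379, sidebar 170·25 = 4250; Σw = 18029.
Σw·y = 11400·252 + 2379·164 + 4250·115 = 3751706, so ȳ = 3751706/18029 ≈ 208.09.
Difference: 208.09 − 92 ≈ 116.09.

≈ 116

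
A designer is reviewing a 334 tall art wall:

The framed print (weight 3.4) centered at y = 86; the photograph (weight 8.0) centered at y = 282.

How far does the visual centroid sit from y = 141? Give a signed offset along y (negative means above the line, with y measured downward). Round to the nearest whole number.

≈ 83

Total weight = 3.4 + 8.0 = 11.4.
Σw·y = 3.4·86 + 8.0·282 = 2548.4, so ȳ = 2548.4/11.4 ≈ 223.54.
Difference: 223.54 − 141 ≈ 82.54.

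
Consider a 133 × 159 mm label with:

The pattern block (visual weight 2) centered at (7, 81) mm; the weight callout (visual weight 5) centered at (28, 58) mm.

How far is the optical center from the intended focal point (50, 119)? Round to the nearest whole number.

Total weight = 2 + 5 = 7.
x: (2·7 + 5·28) / 7 = 154 / 7 ≈ 22.00
y: (2·81 + 5·58) / 7 = 452 / 7 ≈ 64.57
From (50, 119): dx = -28.00, dy = -54.43, so the distance is √(dx²+dy²) ≈ 61.21.

≈ 61 mm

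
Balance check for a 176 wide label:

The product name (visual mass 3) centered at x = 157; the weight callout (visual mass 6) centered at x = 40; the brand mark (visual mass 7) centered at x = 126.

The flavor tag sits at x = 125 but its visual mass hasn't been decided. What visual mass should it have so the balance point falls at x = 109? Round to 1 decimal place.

Fixed elements: Σw = 3 + 6 + 7 = 16, Σw·x = 3·157 + 6·40 + 7·126 = 1593.
Balance at x = 109 requires (1593 + w·125) / (16 + w) = 109.
Rearranging, w·(125 − 109) = 109·16 − 1593 = 151, so w ≈ 151/16 = 9.44.

w ≈ 9.4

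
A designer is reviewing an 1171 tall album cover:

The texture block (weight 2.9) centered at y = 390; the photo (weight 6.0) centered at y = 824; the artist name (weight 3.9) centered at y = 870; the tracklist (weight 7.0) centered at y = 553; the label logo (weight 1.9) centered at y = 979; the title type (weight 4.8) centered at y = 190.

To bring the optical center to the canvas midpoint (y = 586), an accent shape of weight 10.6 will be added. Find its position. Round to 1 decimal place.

After adding the accent shape, total weight = 2.9 + 6.0 + 3.9 + 7.0 + 1.9 + 4.8 + 10.6 = 37.1.
Along y: (16111.1 + 10.6·y) / 37.1 = 586 (existing moment 2.9·390 + 6.0·824 + 3.9·870 + 7.0·553 + 1.9·979 + 4.8·190 = 16111.1) ⇒ y = (21740.6 − 16111.1) / 10.6 ≈ 531.08.

y ≈ 531.1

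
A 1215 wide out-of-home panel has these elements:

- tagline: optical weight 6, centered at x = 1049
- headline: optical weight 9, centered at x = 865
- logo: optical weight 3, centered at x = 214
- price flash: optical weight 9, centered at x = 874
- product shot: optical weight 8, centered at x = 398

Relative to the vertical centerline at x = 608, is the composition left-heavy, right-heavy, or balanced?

right-heavy

Σw = 6 + 9 + 3 + 9 + 8 = 35.
Σw·x = 6·1049 + 9·865 + 3·214 + 9·874 + 8·398 = 25771, so x̄ = 25771/35 ≈ 736.31.
Since 736.3 is right of 608, the composition reads right-heavy.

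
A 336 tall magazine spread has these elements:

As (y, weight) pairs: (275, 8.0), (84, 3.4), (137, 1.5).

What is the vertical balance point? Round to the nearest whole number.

Weights sum to 8.0 + 3.4 + 1.5 = 12.9.
y: (8.0·275 + 3.4·84 + 1.5·137) / 12.9 = 2691.1 / 12.9 ≈ 208.61

y ≈ 209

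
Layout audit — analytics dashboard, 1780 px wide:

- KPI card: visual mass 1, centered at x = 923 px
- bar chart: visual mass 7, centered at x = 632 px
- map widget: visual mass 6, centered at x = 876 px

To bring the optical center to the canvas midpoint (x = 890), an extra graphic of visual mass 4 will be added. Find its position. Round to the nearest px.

x ≈ 1354

After adding the extra graphic, total weight = 1 + 7 + 6 + 4 = 18.
x: target moment 18×890 = 16020; current 1·923 + 7·632 + 6·876 = 10603; the extra graphic supplies 5417, so x = 5417/4 ≈ 1354.25.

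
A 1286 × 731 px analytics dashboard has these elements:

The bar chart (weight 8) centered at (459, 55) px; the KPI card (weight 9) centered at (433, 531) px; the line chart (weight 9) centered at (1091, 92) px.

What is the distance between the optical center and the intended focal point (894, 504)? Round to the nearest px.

Σw = 8 + 9 + 9 = 26.
x: (8·459 + 9·433 + 9·1091) / 26 = 17388 / 26 ≈ 668.77
y: (8·55 + 9·531 + 9·92) / 26 = 6047 / 26 ≈ 232.58
From (894, 504): dx = -225.23, dy = -271.42, so the distance is √(dx²+dy²) ≈ 352.70.

≈ 353 px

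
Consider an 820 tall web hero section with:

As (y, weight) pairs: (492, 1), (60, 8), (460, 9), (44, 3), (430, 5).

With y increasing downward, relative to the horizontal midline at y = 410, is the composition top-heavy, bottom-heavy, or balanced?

Weights sum to 1 + 8 + 9 + 3 + 5 = 26.
y-moment: 1·492 + 8·60 + 9·460 + 3·44 + 5·430 = 7394; centroid 7394/26 ≈ 284.38.
Since 284.4 is above (smaller y than) 410, the composition reads top-heavy.

top-heavy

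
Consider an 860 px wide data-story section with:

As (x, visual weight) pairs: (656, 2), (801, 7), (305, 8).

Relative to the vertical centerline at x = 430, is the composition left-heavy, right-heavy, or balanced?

Total weight = 2 + 7 + 8 = 17.
x-moment: 2·656 + 7·801 + 8·305 = 9359; centroid 9359/17 ≈ 550.53.
550.5 vs midline 430 → right-heavy.

right-heavy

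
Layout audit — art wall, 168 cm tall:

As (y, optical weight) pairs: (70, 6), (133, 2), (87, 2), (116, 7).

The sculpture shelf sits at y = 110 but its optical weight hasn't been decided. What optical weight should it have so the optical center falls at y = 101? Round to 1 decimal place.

Existing Σw = 17 (6 + 2 + 2 + 7); existing moment 6·70 + 2·133 + 2·87 + 7·116 = 1672.
Balance at y = 101 requires (1672 + w·110) / (17 + w) = 101.
Rearranging, w·(110 − 101) = 101·17 − 1672 = 45, so w ≈ 45/9 = 5.00.

w ≈ 5.0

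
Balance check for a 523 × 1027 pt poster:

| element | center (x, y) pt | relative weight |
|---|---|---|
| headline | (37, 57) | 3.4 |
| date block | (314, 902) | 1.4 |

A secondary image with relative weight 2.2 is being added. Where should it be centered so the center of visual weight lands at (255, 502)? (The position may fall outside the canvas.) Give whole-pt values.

New total weight: (3.4 + 1.4) + 2.2 = 7.0.
x: target moment 7.0×255 = 1785.0; current 3.4·37 + 1.4·314 = 565.4; the secondary image supplies 1219.6, so x = 1219.6/2.2 ≈ 554.36.
y: target moment 7.0×502 = 3514.0; current 3.4·57 + 1.4·902 = 1456.6; the secondary image supplies 2057.4, so y = 2057.4/2.2 ≈ 935.18.

(554, 935)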